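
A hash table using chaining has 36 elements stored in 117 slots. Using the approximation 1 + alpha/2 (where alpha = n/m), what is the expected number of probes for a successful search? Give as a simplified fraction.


Load factor alpha = n/m = 36/117
Expected probes = 1 + alpha/2 = 1 + 36/(2*117)
= 1 + 36/234
= 234/234 + 36/234
= 270/234
Simplify: 15/13


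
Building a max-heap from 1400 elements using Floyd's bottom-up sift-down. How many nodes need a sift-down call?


In a heap of 1400 elements (0-indexed array):
  Last element index: 1399
  Parent of last element: floor((1399 - 1) / 2) = 699
  Internal nodes: indices 0 to 699
  Count = floor(1400/2) = 700


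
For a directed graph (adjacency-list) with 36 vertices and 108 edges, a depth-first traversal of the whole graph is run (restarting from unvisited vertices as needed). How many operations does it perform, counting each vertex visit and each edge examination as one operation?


A full DFS traversal visits each vertex once and examines each edge once.
V = 36
E = 108
Sum = 36 + 108 = 144


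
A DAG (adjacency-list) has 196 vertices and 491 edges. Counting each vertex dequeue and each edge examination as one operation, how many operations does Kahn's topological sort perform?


V = 196 (vertex processing)
E = 491 (edge processing)
V + E = 196 + 491 = 687


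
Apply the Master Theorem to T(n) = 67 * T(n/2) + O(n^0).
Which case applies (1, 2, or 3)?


The Master Theorem: T(n) = a*T(n/b) + O(n^c)
  a = 67, b = 2, c = 0
log_b(a) = log_2(67) ~ 6.066
Compare b^c with a: 2^0 = 1 < 67, so c < log_b(a).
Since c < log_b(a), Case 1 applies.
T(n) = O(n^(log_2 67)) ~ O(n^6.066)
Master Theorem case = 1


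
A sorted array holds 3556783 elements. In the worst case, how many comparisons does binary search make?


Halving sequence: 3556783 -> 1778391 -> 889195 -> 444597 -> 222298 -> 111149 -> 55574 -> 27787 -> 13893 -> 6946 -> 3473 -> 1736 -> 868 -> 434 -> 217 -> 108 -> 54 -> 27 -> 13 -> 6 -> 3 -> 1
Number of halvings = 21
Max comparisons = 21 + 1 = 22


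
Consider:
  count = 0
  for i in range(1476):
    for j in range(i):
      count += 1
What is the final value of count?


For each i, the inner loop runs i times:
  i=0: inner runs 0 times
  i=1: inner runs 1 time
  i=2: inner runs 2 times
  i=3: inner runs 3 times
  i=4: inner runs 4 times
  i=5: inner runs 5 times
  i=6: inner runs 6 times
  i=7: inner runs 7 times
  ...
Total = 0 + 1 + 2 + ... + 1475 = 1476*(1476-1)/2 = 1088550


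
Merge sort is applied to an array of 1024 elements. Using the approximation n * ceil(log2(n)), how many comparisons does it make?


Merge sort divides the array into halves recursively.
Number of levels = ceil(log2(1024)) = 10
At each level, approximately n = 1024 comparisons are needed for merging.
Total comparisons ~ n * ceil(log2(n)) = 1024 * 10 = 10240


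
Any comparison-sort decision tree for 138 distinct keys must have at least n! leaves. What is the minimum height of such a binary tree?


A binary decision tree of height h has at most 2^h leaves and needs at least n! of them, so h >= ceil(log2(n!)).
138! is far too large to multiply out, so use Stirling's series:
  ln(n!) ~ n ln n - n + (1/2) ln(2 pi n) + 1/(12n)  (error below 1/(360 n^3), negligible here)
  ln(138) = 4.9272537
  n ln n = 138 * 4.9272537 = 679.9610
  (1/2) ln(2 pi * 138) = (1/2) ln(867.0796) = 3.3826
  1/(12*138) = 0.0006
  ln(138!) ~ 679.9610 - 138 + 3.3826 + 0.0006 = 545.3442
Convert to base 2: log2(138!) = 545.3442 / ln 2 = 545.3442 / 0.69314718 = 786.7654
ceil(786.7654) = 787


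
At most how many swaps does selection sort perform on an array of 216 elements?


Each of the 215 passes places one element in its final position.
Pass 1: swap minimum into position 0
Pass 2: swap minimum of remaining into position 1
...
Pass 215: last two elements, one swap
Maximum swaps = 216 - 1 = 215


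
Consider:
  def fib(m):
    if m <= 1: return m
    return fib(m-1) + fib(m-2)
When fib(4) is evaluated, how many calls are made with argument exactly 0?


Let N(m) = number of times fib(m) is called while evaluating fib(4).
N(4) = 1 (the initial call).
N(3) = 1 (only fib(4) calls it).
For 1 <= m <= 2: fib(m) is called by fib(m+1) and fib(m+2), so
  N(m) = N(m+1) + N(m+2).
fib(0) is called only by fib(2), so N(0) = N(2).
Walk down from m=4:
  N(4)=1, N(3)=1, N(2)=2, N(1)=3, N(0)=N(2)=2
N(0) = 2


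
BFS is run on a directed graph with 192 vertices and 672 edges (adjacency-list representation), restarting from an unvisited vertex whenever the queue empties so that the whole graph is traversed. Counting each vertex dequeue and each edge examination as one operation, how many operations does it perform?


A full BFS traversal dequeues each vertex exactly once and examines each directed edge exactly once.
V = 192 (vertex processing cost)
E = 672 (edge examination cost)
Total operations proportional to V + E = 192 + 672 = 864


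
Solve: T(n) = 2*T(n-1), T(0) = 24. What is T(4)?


Unrolling:
T(4) = 2*T(3) = 2^2*T(2) = ... = 2^4*T(0)
= 2^4 * 24
= 16 * 24 = 384


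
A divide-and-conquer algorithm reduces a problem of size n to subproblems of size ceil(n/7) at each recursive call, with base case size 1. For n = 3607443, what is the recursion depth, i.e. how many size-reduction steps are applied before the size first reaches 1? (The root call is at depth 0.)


Each step divides the size by 7 (rounding up); after k steps the size is ceil(n/7^k), which equals 1 exactly when 7^k >= n.
So the depth is the smallest k with 7^k >= 3607443, i.e. ceil(log_7(3607443)).
7^7 = 823543 < 3607443 <= 5764801 = 7^8
Recursion depth = 8


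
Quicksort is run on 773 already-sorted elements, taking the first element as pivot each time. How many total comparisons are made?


Sum of comparisons per partition:
772 + 771 + ... + 1 + 0
= 773 * (773 - 1) / 2
= 773 * 772 / 2
= 298378


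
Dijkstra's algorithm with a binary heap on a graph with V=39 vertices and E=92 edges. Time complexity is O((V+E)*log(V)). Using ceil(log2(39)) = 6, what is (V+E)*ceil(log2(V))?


Dijkstra with a binary heap: each vertex is extracted once, each edge may relax once.
Each heap operation costs O(log V).
V + E = 39 + 92 = 131
ceil(log2(39)) = 6 (since 2^5 = 32 < 39 <= 64 = 2^6)
Total heap work = (V+E) * ceil(log2(V)) = 131 * 6 = 786


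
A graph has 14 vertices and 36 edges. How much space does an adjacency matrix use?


Adjacency matrix: V x V grid of entries
Space = V^2 = 14^2 = 14 * 14 = 196


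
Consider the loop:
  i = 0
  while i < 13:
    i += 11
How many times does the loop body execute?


Starting at i = 0, each iteration adds 11.
Iterations until i >= 13:
  Iteration 1: i = 0 -> i = 11
  Iteration 2: i = 11 -> i = 22
Total iterations = ceil(13/11) = 2


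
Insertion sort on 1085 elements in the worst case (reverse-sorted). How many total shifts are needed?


In the worst case (reverse-sorted), each element shifts past all previous:
  Element 1: 1 shifts
  Element 2: 2 shifts
  Element 3: 3 shifts
  Element 4: 4 shifts
  Element 5: 5 shifts
  ...
  Element 1084: 1084 shifts
Total = 1 + 2 + ... + 1084
= 1085*(1085-1)/2 = 588070


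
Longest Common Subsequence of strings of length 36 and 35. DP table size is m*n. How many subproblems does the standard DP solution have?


DP table indexed by positions in both strings.
First string: 36 positions
Second string: 35 positions
Total = 36 * 35 = 1260


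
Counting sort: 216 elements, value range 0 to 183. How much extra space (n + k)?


n = 216 (output array)
k = 184 (count array for 184 distinct values)
Extra space = 216 + 184 = 400


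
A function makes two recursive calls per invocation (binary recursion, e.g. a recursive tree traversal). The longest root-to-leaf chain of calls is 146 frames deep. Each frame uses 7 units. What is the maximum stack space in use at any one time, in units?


Binary recursion: the two calls run one after the other, so only one root-to-leaf chain of frames is on the stack at a time.
Maximum depth (longest chain) = 146 frames
Each frame = 7 units
Max stack space = 146 * 7 = 1022


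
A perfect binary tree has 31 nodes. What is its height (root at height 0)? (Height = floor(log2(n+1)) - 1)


For a perfect binary tree of height h: n = 2^(h+1) - 1, so h = log2(n+1) - 1.
  n + 1 = 32 = 2^5
  log2(32) = 5
  height = 5 - 1 = 4


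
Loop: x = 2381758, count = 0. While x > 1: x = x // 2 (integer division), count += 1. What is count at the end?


The variable x halves each step:
x = 2381758 -> 1190879 -> 595439 -> 297719 -> 148859 -> 74429 -> 37214 -> 18607 -> 9303 -> 4651 -> 2325 -> 1162 -> 581 -> 290 -> 145 -> 72 -> 36 -> 18 -> 9 -> 4 -> 2 -> 1
Number of halvings = floor(log2(2381758)) = 21


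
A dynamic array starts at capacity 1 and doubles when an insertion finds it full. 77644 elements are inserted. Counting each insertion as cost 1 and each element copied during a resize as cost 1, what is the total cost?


n = 77644
Insertion costs: 77644
Resizes copy 1, 2, 4, ... up to the largest power of 2 that is <= n-1 = 77643, i.e. 65536.
Copy costs = 1 + 2 + 4 + 8 + 16 + 32 + 64 + 128 + 256 + 512 + 1024 + 2048 + 4096 + 8192 + 16384 + 32768 + 65536 = 131071
Total = 77644 + 131071 = 208715


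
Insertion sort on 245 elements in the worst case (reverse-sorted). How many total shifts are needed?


In the worst case (reverse-sorted), each element shifts past all previous:
  Element 1: 1 shifts
  Element 2: 2 shifts
  Element 3: 3 shifts
  Element 4: 4 shifts
  Element 5: 5 shifts
  ...
  Element 244: 244 shifts
Total = 1 + 2 + ... + 244
= 245*(245-1)/2 = 29890


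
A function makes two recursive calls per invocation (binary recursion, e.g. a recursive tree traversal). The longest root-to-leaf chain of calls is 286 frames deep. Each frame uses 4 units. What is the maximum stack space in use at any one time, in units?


Binary recursion: the two calls run one after the other, so only one root-to-leaf chain of frames is on the stack at a time.
Maximum depth (longest chain) = 286 frames
Each frame = 4 units
Max stack space = 286 * 4 = 1144


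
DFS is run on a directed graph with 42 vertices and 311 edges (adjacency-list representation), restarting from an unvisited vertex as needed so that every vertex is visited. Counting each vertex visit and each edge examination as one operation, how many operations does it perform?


A full DFS traversal processes each vertex exactly once (push/pop on stack).
Each directed edge is examined once.
V = 42, E = 311
V + E = 353


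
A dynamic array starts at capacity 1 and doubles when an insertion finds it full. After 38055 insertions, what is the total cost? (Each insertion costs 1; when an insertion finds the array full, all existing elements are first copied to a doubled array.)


Insertion cost: 38055 (one per element)
Resizes occur just before inserting elements 2, 3, 5, 9, ...
Elements copied at each resize: 1 + 2 + 4 + 8 + 16 + 32 + 64 + 128 + 256 + 512 + 1024 + 2048 + 4096 + 8192 + 16384 + 32768
Sum of copies = 65535 (geometric series: 2^k - 1)
Total = 38055 + 65535 = 103590


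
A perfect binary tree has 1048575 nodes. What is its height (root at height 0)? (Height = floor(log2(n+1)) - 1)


For a perfect binary tree of height h: n = 2^(h+1) - 1, so h = log2(n+1) - 1.
  n + 1 = 1048576 = 2^20
  log2(1048576) = 20
  height = 20 - 1 = 19


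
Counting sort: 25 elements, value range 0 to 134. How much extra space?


n = 25 (output array)
k = 135 (count array for 135 distinct values)
Extra space = 25 + 135 = 160


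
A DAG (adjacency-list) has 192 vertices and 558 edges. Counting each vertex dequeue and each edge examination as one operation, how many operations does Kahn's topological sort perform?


V = 192 (vertex processing)
E = 558 (edge processing)
V + E = 192 + 558 = 750


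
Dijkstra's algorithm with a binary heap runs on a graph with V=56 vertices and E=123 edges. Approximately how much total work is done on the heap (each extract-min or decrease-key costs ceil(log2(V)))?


Dijkstra with a binary heap: each vertex is extracted once, each edge may relax once.
Each heap operation costs O(log V).
V + E = 56 + 123 = 179
ceil(log2(56)) = 6 (since 2^5 = 32 < 56 <= 64 = 2^6)
Total heap work = (V+E) * ceil(log2(V)) = 179 * 6 = 1074


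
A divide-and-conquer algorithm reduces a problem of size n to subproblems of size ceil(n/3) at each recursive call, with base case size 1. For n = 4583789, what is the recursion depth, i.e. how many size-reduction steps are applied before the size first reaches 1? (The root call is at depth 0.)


Each step divides the size by 3 (rounding up); after k steps the size is ceil(n/3^k), which equals 1 exactly when 3^k >= n.
So the depth is the smallest k with 3^k >= 4583789, i.e. ceil(log_3(4583789)).
3^13 = 1594323 < 4583789 <= 4782969 = 3^14
Recursion depth = 14


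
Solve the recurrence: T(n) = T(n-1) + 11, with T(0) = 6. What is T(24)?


Unrolling the recurrence:
T(24) = T(23) + 11
       = T(22) + 11 + 11
       = T(21) + 11*3
       ...
       = T(0) + 11*24
       = 6 + 264 = 270


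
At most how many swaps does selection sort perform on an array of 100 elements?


Each of the 99 passes places one element in its final position.
Pass 1: swap minimum into position 0
Pass 2: swap minimum of remaining into position 1
...
Pass 99: last two elements, one swap
Maximum swaps = 100 - 1 = 99


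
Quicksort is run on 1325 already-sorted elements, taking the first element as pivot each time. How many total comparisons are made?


Sum of comparisons per partition:
1324 + 1323 + ... + 1 + 0
= 1325 * (1325 - 1) / 2
= 1325 * 1324 / 2
= 877150


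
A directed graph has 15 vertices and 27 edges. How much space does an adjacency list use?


Adjacency list: one list head per vertex + one entry per edge
Vertex heads: 15
Edge entries: 27
Total = 15 + 27 = 42


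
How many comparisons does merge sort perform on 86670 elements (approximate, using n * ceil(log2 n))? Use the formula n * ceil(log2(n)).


Recursion depth: ceil(log2(86670)) = 17
Each recursion level merges n = 86670 elements
Total = 86670 * 17 = 1473390


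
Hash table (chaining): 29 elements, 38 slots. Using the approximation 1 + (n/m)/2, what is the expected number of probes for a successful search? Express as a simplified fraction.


Computing expected probes:
alpha = 29/38
= 1 + alpha/2
= 1 + 29/(2*38)
= (2*38 + 29) / (2*38)
= 105/76


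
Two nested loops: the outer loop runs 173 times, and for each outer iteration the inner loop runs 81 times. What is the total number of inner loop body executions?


Outer loop: 173 iterations
Inner loop: 81 iterations per outer iteration
Total = 173 * 81 = 14013


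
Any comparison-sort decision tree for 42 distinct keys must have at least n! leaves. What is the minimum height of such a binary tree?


A binary decision tree of height h has at most 2^h leaves and needs at least n! of them, so h >= ceil(log2(n!)).
42! is far too large to multiply out, so use Stirling's series:
  ln(n!) ~ n ln n - n + (1/2) ln(2 pi n) + 1/(12n)  (error below 1/(360 n^3), negligible here)
  ln(42) = 3.7376696
  n ln n = 42 * 3.7376696 = 156.9821
  (1/2) ln(2 pi * 42) = (1/2) ln(263.8938) = 2.7878
  1/(12*42) = 0.0020
  ln(42!) ~ 156.9821 - 42 + 2.7878 + 0.0020 = 117.7719
Convert to base 2: log2(42!) = 117.7719 / ln 2 = 117.7719 / 0.69314718 = 169.9089
ceil(169.9089) = 170


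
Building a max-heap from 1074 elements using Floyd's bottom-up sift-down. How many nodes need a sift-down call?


In a heap of 1074 elements (0-indexed array):
  Last element index: 1073
  Parent of last element: floor((1073 - 1) / 2) = 536
  Internal nodes: indices 0 to 536
  Count = floor(1074/2) = 537


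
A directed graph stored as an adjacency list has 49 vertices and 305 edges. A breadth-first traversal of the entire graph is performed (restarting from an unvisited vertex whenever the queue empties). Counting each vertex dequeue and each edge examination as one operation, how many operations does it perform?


A full BFS traversal dequeues each vertex once and examines each edge once.
Vertex visits: 49
Edge visits: 305
V + E = 49 + 305 = 354


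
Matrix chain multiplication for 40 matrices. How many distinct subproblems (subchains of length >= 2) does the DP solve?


Subproblems are indexed by (i, j) where i < j.
Number of such pairs = n*(n-1)/2
= 40 * 39 / 2
= 780


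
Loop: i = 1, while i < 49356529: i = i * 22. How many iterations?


i multiplies by 22 each step:
i = 1 -> 22 -> 484 -> 10648 -> 234256 -> 5153632 -> 113379904 (stop)
Iterations = ceil(log_22(49356529)) = 6


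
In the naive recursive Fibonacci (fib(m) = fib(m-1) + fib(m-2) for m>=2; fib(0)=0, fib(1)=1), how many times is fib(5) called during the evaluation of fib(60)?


Let N(m) = number of times fib(m) is called while evaluating fib(60).
N(60) = 1 (the initial call).
N(59) = 1 (only fib(60) calls it).
For 1 <= m <= 58: fib(m) is called by fib(m+1) and fib(m+2), so
  N(m) = N(m+1) + N(m+2).
fib(0) is called only by fib(2), so N(0) = N(2).
Walk down from m=60:
  N(60)=1, N(59)=1, N(58)=2, N(57)=3, N(56)=5, N(55)=8, N(54)=13, N(53)=21, N(52)=34, N(51)=55, N(50)=89, N(49)=144, N(48)=233, N(47)=377, N(46)=610, N(45)=987, N(44)=1597, N(43)=2584, N(42)=4181, N(41)=6765, N(40)=10946, N(39)=17711, N(38)=28657, N(37)=46368, N(36)=75025, N(35)=121393, N(34)=196418, N(33)=317811, N(32)=514229, N(31)=832040, N(30)=1346269, N(29)=2178309, N(28)=3524578, N(27)=5702887, N(26)=9227465, N(25)=14930352, N(24)=24157817, N(23)=39088169, N(22)=63245986, N(21)=102334155, N(20)=165580141, N(19)=267914296, N(18)=433494437, N(17)=701408733, N(16)=1134903170, N(15)=1836311903, N(14)=2971215073, N(13)=4807526976, N(12)=7778742049, N(11)=12586269025, N(10)=20365011074, N(9)=32951280099, N(8)=53316291173, N(7)=86267571272, N(6)=139583862445, N(5)=225851433717
N(5) = 225851433717


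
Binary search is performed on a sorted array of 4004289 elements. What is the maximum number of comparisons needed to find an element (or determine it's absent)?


Binary search halves the search space each comparison:
  Step 1: search space = 4004289 -> 2002144
  Step 2: search space = 2002144 -> 1001072
  Step 3: search space = 1001072 -> 500536
  Step 4: search space = 500536 -> 250268
  Step 5: search space = 250268 -> 125134
  Step 6: search space = 125134 -> 62567
  Step 7: search space = 62567 -> 31283
  Step 8: search space = 31283 -> 15641
  Step 9: search space = 15641 -> 7820
  Step 10: search space = 7820 -> 3910
  Step 11: search space = 3910 -> 1955
  Step 12: search space = 1955 -> 977
  Step 13: search space = 977 -> 488
  Step 14: search space = 488 -> 244
  Step 15: search space = 244 -> 122
  Step 16: search space = 122 -> 61
  Step 17: search space = 61 -> 30
  Step 18: search space = 30 -> 15
  Step 19: search space = 15 -> 7
  Step 20: search space = 7 -> 3
  Step 21: search space = 3 -> 1
  Step 22: search space = 1 (final check)
Maximum comparisons = floor(log2(4004289)) + 1 = 21 + 1 = 22


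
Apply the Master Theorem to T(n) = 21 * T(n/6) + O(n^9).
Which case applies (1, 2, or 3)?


The Master Theorem: T(n) = a*T(n/b) + O(n^c)
  a = 21, b = 6, c = 9
log_b(a) = log_6(21) ~ 1.699
Compare b^c with a: 6^9 = 10077696 > 21, so c > log_b(a).
Since c > log_b(a), Case 3 applies.
T(n) = O(n^9)
Master Theorem case = 3


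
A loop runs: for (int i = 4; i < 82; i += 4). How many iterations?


Loop starts at i = 4, increments by 4, stops when i >= 82.
Number of iterations = ceil((82 - 4) / 4)
= ceil(78 / 4)
= 20


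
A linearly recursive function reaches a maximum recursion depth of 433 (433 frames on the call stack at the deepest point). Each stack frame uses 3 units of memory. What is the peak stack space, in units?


Maximum recursion depth = 433 frames
Memory per frame = 3 units
Total stack space = depth * frame_size
= 433 * 3 = 1299


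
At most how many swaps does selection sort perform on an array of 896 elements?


Each of the 895 passes places one element in its final position.
Pass 1: swap minimum into position 0
Pass 2: swap minimum of remaining into position 1
...
Pass 895: last two elements, one swap
Maximum swaps = 896 - 1 = 895


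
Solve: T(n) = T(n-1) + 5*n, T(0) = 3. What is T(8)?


Expanding the recurrence:
T(8) = T(7) + 5*8
       = T(6) + 5*7 + 5*8
       ...
       = T(0) + 5*(1 + 2 + ... + 8)
       = 3 + 5 * 8*9/2
       = 3 + 5 * 36
       = 3 + 180 = 183


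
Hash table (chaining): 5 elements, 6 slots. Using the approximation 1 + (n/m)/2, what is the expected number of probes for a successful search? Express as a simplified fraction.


Computing expected probes:
alpha = 5/6
= 1 + alpha/2
= 1 + 5/(2*6)
= (2*6 + 5) / (2*6)
= 17/12


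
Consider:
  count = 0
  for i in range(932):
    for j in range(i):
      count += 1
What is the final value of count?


For each i, the inner loop runs i times:
  i=0: inner runs 0 times
  i=1: inner runs 1 time
  i=2: inner runs 2 times
  i=3: inner runs 3 times
  i=4: inner runs 4 times
  i=5: inner runs 5 times
  i=6: inner runs 6 times
  i=7: inner runs 7 times
  ...
Total = 0 + 1 + 2 + ... + 931 = 932*(932-1)/2 = 433846


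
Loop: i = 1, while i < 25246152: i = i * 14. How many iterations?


i multiplies by 14 each step:
i = 1 -> 14 -> 196 -> 2744 -> 38416 -> 537824 -> 7529536 -> 105413504 (stop)
Iterations = ceil(log_14(25246152)) = 7


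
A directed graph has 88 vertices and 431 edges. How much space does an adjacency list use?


Adjacency list: one list head per vertex + one entry per edge
Vertex heads: 88
Edge entries: 431
Total = 88 + 431 = 519


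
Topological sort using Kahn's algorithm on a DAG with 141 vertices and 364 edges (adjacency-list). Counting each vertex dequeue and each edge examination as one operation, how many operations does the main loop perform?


Kahn's algorithm:
  1. Compute in-degrees: O(V + E)
  2. Process queue: each vertex dequeued once (O(V))
     each edge examined once (O(E))
Total = V + E = 141 + 364 = 505


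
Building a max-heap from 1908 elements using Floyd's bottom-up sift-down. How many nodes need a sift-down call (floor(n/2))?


In a heap of 1908 elements (0-indexed array):
  Last element index: 1907
  Parent of last element: floor((1907 - 1) / 2) = 953
  Internal nodes: indices 0 to 953
  Count = floor(1908/2) = 954


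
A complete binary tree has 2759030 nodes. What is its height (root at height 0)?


In a complete binary tree, level k holds nodes 2^k .. 2^(k+1)-1 (1-indexed).
Height = floor(log2(n)) = floor(log2(2759030)) = 21
Check: 2^21 = 2097152 <= 2759030 < 4194304 = 2^22


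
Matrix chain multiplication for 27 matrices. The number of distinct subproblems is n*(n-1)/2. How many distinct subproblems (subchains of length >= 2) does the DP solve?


Subproblems are indexed by (i, j) where i < j.
Number of such pairs = n*(n-1)/2
= 27 * 26 / 2
= 351


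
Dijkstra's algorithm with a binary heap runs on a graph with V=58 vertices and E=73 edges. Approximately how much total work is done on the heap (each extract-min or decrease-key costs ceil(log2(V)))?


Dijkstra with a binary heap: each vertex is extracted once, each edge may relax once.
Each heap operation costs O(log V).
V + E = 58 + 73 = 131
ceil(log2(58)) = 6 (since 2^5 = 32 < 58 <= 64 = 2^6)
Total heap work = (V+E) * ceil(log2(V)) = 131 * 6 = 786


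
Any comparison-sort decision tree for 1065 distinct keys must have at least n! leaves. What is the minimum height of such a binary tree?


A binary decision tree of height h has at most 2^h leaves and needs at least n! of them, so h >= ceil(log2(n!)).
1065! is far too large to multiply out, so use Stirling's series:
  ln(n!) ~ n ln n - n + (1/2) ln(2 pi n) + 1/(12n)  (error below 1/(360 n^3), negligible here)
  ln(1065) = 6.9707301
  n ln n = 1065 * 6.9707301 = 7423.8276
  (1/2) ln(2 pi * 1065) = (1/2) ln(6691.5924) = 4.4043
  1/(12*1065) = 0.0001
  ln(1065!) ~ 7423.8276 - 1065 + 4.4043 + 0.0001 = 6363.2320
Convert to base 2: log2(1065!) = 6363.2320 / ln 2 = 6363.2320 / 0.69314718 = 9180.2033
ceil(9180.2033) = 9181


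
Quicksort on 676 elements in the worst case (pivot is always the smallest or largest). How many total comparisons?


In the worst case, each partition step picks the worst pivot:
  Partition 1: 675 comparisons (n-1 elements to compare)
  Partition 2: 674 comparisons
  Partition 3: 673 comparisons
  Partition 4: 672 comparisons
  Partition 5: 671 comparisons
  ...
  Last partition: 0 comparisons
Total = (n-1) + (n-2) + ... + 1 + 0 = n*(n-1)/2
= 676*675/2 = 228150


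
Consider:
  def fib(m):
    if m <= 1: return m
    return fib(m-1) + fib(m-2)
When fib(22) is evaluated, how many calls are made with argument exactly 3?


Let N(m) = number of times fib(m) is called while evaluating fib(22).
N(22) = 1 (the initial call).
N(21) = 1 (only fib(22) calls it).
For 1 <= m <= 20: fib(m) is called by fib(m+1) and fib(m+2), so
  N(m) = N(m+1) + N(m+2).
fib(0) is called only by fib(2), so N(0) = N(2).
Walk down from m=22:
  N(22)=1, N(21)=1, N(20)=2, N(19)=3, N(18)=5, N(17)=8, N(16)=13, N(15)=21, N(14)=34, N(13)=55, N(12)=89, N(11)=144, N(10)=233, N(9)=377, N(8)=610, N(7)=987, N(6)=1597, N(5)=2584, N(4)=4181, N(3)=6765
N(3) = 6765


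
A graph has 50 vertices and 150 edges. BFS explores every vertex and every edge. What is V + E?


A full BFS traversal dequeues each vertex once and examines each edge once.
Vertex visits: 50
Edge visits: 150
V + E = 50 + 150 = 200


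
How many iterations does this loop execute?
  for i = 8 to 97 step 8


The loop variable i takes values starting at 8 and increments by 8 each iteration.
Sequence: i = 8, 16, 24, 32, 40, 48, 56, 64, 72, ...
The upper bound 97 is inclusive, so the count is floor((last - first) / step) + 1:
floor((97 - 8) / 8) + 1 = floor(89/8) + 1 = 11 + 1 = 12


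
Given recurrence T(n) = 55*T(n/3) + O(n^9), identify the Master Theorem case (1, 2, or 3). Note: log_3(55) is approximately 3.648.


Master Theorem parameters: a=55, b=3, c=9
log_b(a) = 3.648
Compare b^c with a: 3^9 = 19683 > 55, so c > log_b(a).
Comparing c=9 vs log_b(a)=3.648:
9 > 3.648 => Case 3
Result: T(n) = O(n^9)
Master Theorem case = 3


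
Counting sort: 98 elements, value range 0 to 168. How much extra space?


n = 98 (output array)
k = 169 (count array for 169 distinct values)
Extra space = 98 + 169 = 267


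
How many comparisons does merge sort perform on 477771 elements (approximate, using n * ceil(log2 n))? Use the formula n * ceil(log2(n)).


Recursion depth: ceil(log2(477771)) = 19
Each recursion level merges n = 477771 elements
Total = 477771 * 19 = 9077649


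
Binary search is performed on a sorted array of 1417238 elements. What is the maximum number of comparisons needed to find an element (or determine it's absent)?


Binary search halves the search space each comparison:
  Step 1: search space = 1417238 -> 708619
  Step 2: search space = 708619 -> 354309
  Step 3: search space = 354309 -> 177154
  Step 4: search space = 177154 -> 88577
  Step 5: search space = 88577 -> 44288
  Step 6: search space = 44288 -> 22144
  Step 7: search space = 22144 -> 11072
  Step 8: search space = 11072 -> 5536
  Step 9: search space = 5536 -> 2768
  Step 10: search space = 2768 -> 1384
  Step 11: search space = 1384 -> 692
  Step 12: search space = 692 -> 346
  Step 13: search space = 346 -> 173
  Step 14: search space = 173 -> 86
  Step 15: search space = 86 -> 43
  Step 16: search space = 43 -> 21
  Step 17: search space = 21 -> 10
  Step 18: search space = 10 -> 5
  Step 19: search space = 5 -> 2
  Step 20: search space = 2 -> 1
  Step 21: search space = 1 (final check)
Maximum comparisons = floor(log2(1417238)) + 1 = 20 + 1 = 21


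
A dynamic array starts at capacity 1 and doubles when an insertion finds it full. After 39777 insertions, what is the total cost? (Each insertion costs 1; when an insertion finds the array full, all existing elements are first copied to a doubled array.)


Insertion cost: 39777 (one per element)
Resizes occur just before inserting elements 2, 3, 5, 9, ...
Elements copied at each resize: 1 + 2 + 4 + 8 + 16 + 32 + 64 + 128 + 256 + 512 + 1024 + 2048 + 4096 + 8192 + 16384 + 32768
Sum of copies = 65535 (geometric series: 2^k - 1)
Total = 39777 + 65535 = 105312


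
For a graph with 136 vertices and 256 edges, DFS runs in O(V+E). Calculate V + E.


A full DFS traversal visits each vertex once and examines each edge once.
V = 136
E = 256
Sum = 136 + 256 = 392


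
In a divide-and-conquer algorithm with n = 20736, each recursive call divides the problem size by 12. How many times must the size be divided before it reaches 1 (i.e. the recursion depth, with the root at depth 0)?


Number of divisions = log_12(20736)
Sizes: 20736 -> 1728 -> 144 -> 12 -> 1 (4 divisions)
Recursion depth = 4


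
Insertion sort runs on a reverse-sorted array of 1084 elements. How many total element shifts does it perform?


Sum of shifts = 1 + 2 + 3 + ... + 1083
= 1084 * 1083 / 2
= 1173972 / 2
= 586986


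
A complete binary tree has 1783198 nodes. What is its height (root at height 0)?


In a complete binary tree, level k holds nodes 2^k .. 2^(k+1)-1 (1-indexed).
Height = floor(log2(n)) = floor(log2(1783198)) = 20
Check: 2^20 = 1048576 <= 1783198 < 2097152 = 2^21


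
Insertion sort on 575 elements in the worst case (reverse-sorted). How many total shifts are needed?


In the worst case (reverse-sorted), each element shifts past all previous:
  Element 1: 1 shifts
  Element 2: 2 shifts
  Element 3: 3 shifts
  Element 4: 4 shifts
  Element 5: 5 shifts
  ...
  Element 574: 574 shifts
Total = 1 + 2 + ... + 574
= 575*(575-1)/2 = 165025


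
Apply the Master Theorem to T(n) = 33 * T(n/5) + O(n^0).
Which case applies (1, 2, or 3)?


The Master Theorem: T(n) = a*T(n/b) + O(n^c)
  a = 33, b = 5, c = 0
log_b(a) = log_5(33) ~ 2.173
Compare b^c with a: 5^0 = 1 < 33, so c < log_b(a).
Since c < log_b(a), Case 1 applies.
T(n) = O(n^(log_5 33)) ~ O(n^2.173)
Master Theorem case = 1


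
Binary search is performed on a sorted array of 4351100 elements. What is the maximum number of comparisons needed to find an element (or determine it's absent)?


Binary search halves the search space each comparison:
  Step 1: search space = 4351100 -> 2175550
  Step 2: search space = 2175550 -> 1087775
  Step 3: search space = 1087775 -> 543887
  Step 4: search space = 543887 -> 271943
  Step 5: search space = 271943 -> 135971
  Step 6: search space = 135971 -> 67985
  Step 7: search space = 67985 -> 33992
  Step 8: search space = 33992 -> 16996
  Step 9: search space = 16996 -> 8498
  Step 10: search space = 8498 -> 4249
  Step 11: search space = 4249 -> 2124
  Step 12: search space = 2124 -> 1062
  Step 13: search space = 1062 -> 531
  Step 14: search space = 531 -> 265
  Step 15: search space = 265 -> 132
  Step 16: search space = 132 -> 66
  Step 17: search space = 66 -> 33
  Step 18: search space = 33 -> 16
  Step 19: search space = 16 -> 8
  Step 20: search space = 8 -> 4
  Step 21: search space = 4 -> 2
  Step 22: search space = 2 -> 1
  Step 23: search space = 1 (final check)
Maximum comparisons = floor(log2(4351100)) + 1 = 22 + 1 = 23


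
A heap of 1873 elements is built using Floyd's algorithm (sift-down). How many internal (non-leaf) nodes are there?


Leaf nodes occupy roughly half the array.
Sift-down is called for each internal node, starting from the last one.
Internal nodes = floor(n/2) = floor(1873/2) = 936


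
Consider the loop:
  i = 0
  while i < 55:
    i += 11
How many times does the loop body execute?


Starting at i = 0, each iteration adds 11.
Iterations until i >= 55:
  Iteration 1: i = 0 -> i = 11
  Iteration 2: i = 11 -> i = 22
  Iteration 3: i = 22 -> i = 33
  Iteration 4: i = 33 -> i = 44
  Iteration 5: i = 44 -> i = 55
Total iterations = ceil(55/11) = 5


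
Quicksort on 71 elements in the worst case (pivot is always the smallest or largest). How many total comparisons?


In the worst case, each partition step picks the worst pivot:
  Partition 1: 70 comparisons (n-1 elements to compare)
  Partition 2: 69 comparisons
  Partition 3: 68 comparisons
  Partition 4: 67 comparisons
  Partition 5: 66 comparisons
  ...
  Last partition: 0 comparisons
Total = (n-1) + (n-2) + ... + 1 + 0 = n*(n-1)/2
= 71*70/2 = 2485


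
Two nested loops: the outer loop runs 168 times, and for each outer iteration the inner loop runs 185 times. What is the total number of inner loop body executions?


Outer loop: 168 iterations
Inner loop: 185 iterations per outer iteration
Total = 168 * 185 = 31080


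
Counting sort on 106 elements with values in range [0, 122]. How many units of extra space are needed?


Output array size: 106 (to store sorted result)
Count array size: 123 (one slot per possible value, range 0 to 122)
Total extra space = 106 + 123 = 229


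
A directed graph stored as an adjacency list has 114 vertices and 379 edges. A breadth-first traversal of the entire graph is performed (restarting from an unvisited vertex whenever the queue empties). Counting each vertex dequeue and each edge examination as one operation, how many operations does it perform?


A full BFS traversal dequeues each vertex once and examines each edge once.
Vertex visits: 114
Edge visits: 379
V + E = 114 + 379 = 493


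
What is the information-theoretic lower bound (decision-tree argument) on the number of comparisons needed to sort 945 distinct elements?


A binary decision tree of height h has at most 2^h leaves and needs at least n! of them, so h >= ceil(log2(n!)).
945! is far too large to multiply out, so use Stirling's series:
  ln(n!) ~ n ln n - n + (1/2) ln(2 pi n) + 1/(12n)  (error below 1/(360 n^3), negligible here)
  ln(945) = 6.8511849
  n ln n = 945 * 6.8511849 = 6474.3697
  (1/2) ln(2 pi * 945) = (1/2) ln(5937.6101) = 4.3445
  1/(12*945) = 0.0001
  ln(945!) ~ 6474.3697 - 945 + 4.3445 + 0.0001 = 5533.7143
Convert to base 2: log2(945!) = 5533.7143 / ln 2 = 5533.7143 / 0.69314718 = 7983.4622
ceil(7983.4622) = 7984


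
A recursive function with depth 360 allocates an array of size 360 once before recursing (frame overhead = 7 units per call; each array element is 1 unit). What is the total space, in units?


Array allocation: 360 units (allocated once)
Stack frames: 360 deep * 7 per frame = 2520 units
Total = 360 + 2520 = 2880


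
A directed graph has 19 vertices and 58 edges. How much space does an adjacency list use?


Adjacency list: one list head per vertex + one entry per edge
Vertex heads: 19
Edge entries: 58
Total = 19 + 58 = 77


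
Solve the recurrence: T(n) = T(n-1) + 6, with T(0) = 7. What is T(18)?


Unrolling the recurrence:
T(18) = T(17) + 6
       = T(16) + 6 + 6
       = T(15) + 6*3
       ...
       = T(0) + 6*18
       = 7 + 108 = 115


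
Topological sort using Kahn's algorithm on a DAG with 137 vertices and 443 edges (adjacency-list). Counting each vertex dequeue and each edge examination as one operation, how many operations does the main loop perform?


Kahn's algorithm:
  1. Compute in-degrees: O(V + E)
  2. Process queue: each vertex dequeued once (O(V))
     each edge examined once (O(E))
Total = V + E = 137 + 443 = 580


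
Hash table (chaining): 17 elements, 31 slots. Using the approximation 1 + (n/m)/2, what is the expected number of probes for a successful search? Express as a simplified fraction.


Computing expected probes:
alpha = 17/31
= 1 + alpha/2
= 1 + 17/(2*31)
= (2*31 + 17) / (2*31)
= 79/62


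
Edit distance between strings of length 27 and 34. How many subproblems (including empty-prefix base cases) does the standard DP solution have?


The table includes base cases (empty prefixes).
Rows: (m+1) = 28
Columns: (n+1) = 35
Total = 28 * 35 = 980


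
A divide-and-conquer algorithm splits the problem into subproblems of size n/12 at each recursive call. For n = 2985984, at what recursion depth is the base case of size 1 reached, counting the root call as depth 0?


At each depth, the problem size is divided by 12:
  Depth 0: problem size = 2985984
  Depth 1: problem size = 248832
  Depth 2: problem size = 20736
  Depth 3: problem size = 1728
  Depth 4: problem size = 144
  Depth 5: problem size = 12
  Depth 6: problem size = 1 (base case)
The base case is reached at depth log_12(2985984) = 6 (the tree has 7 levels counting depth 0, but the depth asked for is 6).
Recursion depth = 6


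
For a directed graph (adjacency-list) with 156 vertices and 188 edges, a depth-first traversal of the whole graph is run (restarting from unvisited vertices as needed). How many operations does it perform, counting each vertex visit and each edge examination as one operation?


A full DFS traversal visits each vertex once and examines each edge once.
V = 156
E = 188
Sum = 156 + 188 = 344


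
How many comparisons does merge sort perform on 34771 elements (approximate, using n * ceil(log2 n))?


Recursion depth: ceil(log2(34771)) = 16
Each recursion level merges n = 34771 elements
Total = 34771 * 16 = 556336


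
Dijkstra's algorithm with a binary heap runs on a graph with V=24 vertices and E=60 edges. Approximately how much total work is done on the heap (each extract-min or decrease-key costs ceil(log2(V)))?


Dijkstra with a binary heap: each vertex is extracted once, each edge may relax once.
Each heap operation costs O(log V).
V + E = 24 + 60 = 84
ceil(log2(24)) = 5 (since 2^4 = 16 < 24 <= 32 = 2^5)
Total heap work = (V+E) * ceil(log2(V)) = 84 * 5 = 420


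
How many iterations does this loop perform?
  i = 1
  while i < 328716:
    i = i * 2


The loop variable doubles each iteration:
i = 1 -> 2 -> 4 -> 8 -> 16 -> 32 -> 64 -> 128 -> 256 -> 512 -> 1024 -> 2048 -> 4096 -> 8192 -> 16384 -> 32768 -> 65536 -> 131072 -> 262144 -> 524288 (stop, 524288 >= 328716)
Number of doublings = ceil(log2(328716)) = 19


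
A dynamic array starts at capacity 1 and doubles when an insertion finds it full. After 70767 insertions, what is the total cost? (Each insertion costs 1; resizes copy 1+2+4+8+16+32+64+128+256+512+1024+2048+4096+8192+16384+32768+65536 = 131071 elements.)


Insertion cost: 70767 (one per element)
Resizes occur just before inserting elements 2, 3, 5, 9, ...
Elements copied at each resize: 1 + 2 + 4 + 8 + 16 + 32 + 64 + 128 + 256 + 512 + 1024 + 2048 + 4096 + 8192 + 16384 + 32768 + 65536
Sum of copies = 131071 (geometric series: 2^k - 1)
Total = 70767 + 131071 = 201838


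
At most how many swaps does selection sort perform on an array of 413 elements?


Each of the 412 passes places one element in its final position.
Pass 1: swap minimum into position 0
Pass 2: swap minimum of remaining into position 1
...
Pass 412: last two elements, one swap
Maximum swaps = 413 - 1 = 412


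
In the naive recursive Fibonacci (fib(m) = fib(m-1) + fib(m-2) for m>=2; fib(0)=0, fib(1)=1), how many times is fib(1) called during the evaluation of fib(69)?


Let N(m) = number of times fib(m) is called while evaluating fib(69).
N(69) = 1 (the initial call).
N(68) = 1 (only fib(69) calls it).
For 1 <= m <= 67: fib(m) is called by fib(m+1) and fib(m+2), so
  N(m) = N(m+1) + N(m+2).
fib(0) is called only by fib(2), so N(0) = N(2).
Walk down from m=69:
  N(69)=1, N(68)=1, N(67)=2, N(66)=3, N(65)=5, N(64)=8, N(63)=13, N(62)=21, N(61)=34, N(60)=55, N(59)=89, N(58)=144, N(57)=233, N(56)=377, N(55)=610, N(54)=987, N(53)=1597, N(52)=2584, N(51)=4181, N(50)=6765, N(49)=10946, N(48)=17711, N(47)=28657, N(46)=46368, N(45)=75025, N(44)=121393, N(43)=196418, N(42)=317811, N(41)=514229, N(40)=832040, N(39)=1346269, N(38)=2178309, N(37)=3524578, N(36)=5702887, N(35)=9227465, N(34)=14930352, N(33)=24157817, N(32)=39088169, N(31)=63245986, N(30)=102334155, N(29)=165580141, N(28)=267914296, N(27)=433494437, N(26)=701408733, N(25)=1134903170, N(24)=1836311903, N(23)=2971215073, N(22)=4807526976, N(21)=7778742049, N(20)=12586269025, N(19)=20365011074, N(18)=32951280099, N(17)=53316291173, N(16)=86267571272, N(15)=139583862445, N(14)=225851433717, N(13)=365435296162, N(12)=591286729879, N(11)=956722026041, N(10)=1548008755920, N(9)=2504730781961, N(8)=4052739537881, N(7)=6557470319842, N(6)=10610209857723, N(5)=17167680177565, N(4)=27777890035288, N(3)=44945570212853, N(2)=72723460248141, N(1)=117669030460994
N(1) = 117669030460994
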